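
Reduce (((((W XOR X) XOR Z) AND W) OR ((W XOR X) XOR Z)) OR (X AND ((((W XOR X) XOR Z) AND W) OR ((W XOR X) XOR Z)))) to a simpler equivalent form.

By absorption (E OR (E AND v) = E) then absorption (E OR (E AND v) = E):
= ((W XOR X) XOR Z)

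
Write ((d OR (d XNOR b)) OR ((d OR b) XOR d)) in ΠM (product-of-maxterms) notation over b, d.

ΠM() = TRUE (no maxterms)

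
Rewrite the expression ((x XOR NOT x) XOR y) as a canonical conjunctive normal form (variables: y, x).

(NOT y OR x) AND (NOT y OR NOT x)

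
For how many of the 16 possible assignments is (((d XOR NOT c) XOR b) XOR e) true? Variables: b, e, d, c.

Satisfying assignments: (0,0,0,0), (0,0,1,1), (0,1,0,1), (0,1,1,0), (1,0,0,1), (1,0,1,0), (1,1,0,0), (1,1,1,1)
Count: 8 out of 16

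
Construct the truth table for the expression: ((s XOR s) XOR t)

s | t | Output
--------------
0 | 0 | 0
0 | 1 | 1
1 | 0 | 0
1 | 1 | 1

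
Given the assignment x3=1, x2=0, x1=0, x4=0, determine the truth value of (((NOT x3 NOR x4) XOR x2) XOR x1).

Substituting: (((NOT 1 NOR 0) XOR 0) XOR 0)
= 1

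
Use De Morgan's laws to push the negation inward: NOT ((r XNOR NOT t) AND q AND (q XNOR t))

NOT (r XNOR NOT t) OR NOT q OR NOT (q XNOR t)
De Morgan's: NOT(AND of terms) = OR of negations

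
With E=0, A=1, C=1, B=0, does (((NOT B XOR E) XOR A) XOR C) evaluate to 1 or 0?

Substituting: (((NOT 0 XOR 0) XOR 1) XOR 1)
= 1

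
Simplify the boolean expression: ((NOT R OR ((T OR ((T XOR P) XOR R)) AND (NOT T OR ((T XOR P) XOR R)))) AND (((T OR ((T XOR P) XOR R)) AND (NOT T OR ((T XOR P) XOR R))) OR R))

By distribution ((E OR v) AND (E OR NOT v) = E) then distribution ((E OR v) AND (E OR NOT v) = E):
= ((T XOR P) XOR R)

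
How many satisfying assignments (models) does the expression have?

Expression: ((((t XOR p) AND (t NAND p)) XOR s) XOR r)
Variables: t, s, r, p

Satisfying assignments: (0,0,0,1), (0,0,1,0), (0,1,0,0), (0,1,1,1), (1,0,0,0), (1,0,1,1), (1,1,0,1), (1,1,1,0)
Count: 8 out of 16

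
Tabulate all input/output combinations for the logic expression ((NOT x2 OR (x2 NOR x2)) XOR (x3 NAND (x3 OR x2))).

x2 | x3 | Output
----------------
0 | 0 | 0
0 | 1 | 1
1 | 0 | 1
1 | 1 | 0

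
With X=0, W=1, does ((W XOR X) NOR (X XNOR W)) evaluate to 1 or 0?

Substituting: ((1 XOR 0) NOR (0 XNOR 1))
= 0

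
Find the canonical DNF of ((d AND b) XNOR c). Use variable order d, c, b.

(NOT d AND NOT c AND NOT b) OR (NOT d AND NOT c AND b) OR (d AND NOT c AND NOT b) OR (d AND c AND b)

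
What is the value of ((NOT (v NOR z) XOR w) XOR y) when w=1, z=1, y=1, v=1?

Substituting: ((NOT (1 NOR 1) XOR 1) XOR 1)
= 1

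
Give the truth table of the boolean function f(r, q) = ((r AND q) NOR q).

r | q | Output
--------------
0 | 0 | 1
0 | 1 | 0
1 | 0 | 1
1 | 1 | 0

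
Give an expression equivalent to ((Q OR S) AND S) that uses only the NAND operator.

((((Q NAND Q) NAND (S NAND S)) NAND S) NAND (((Q NAND Q) NAND (S NAND S)) NAND S))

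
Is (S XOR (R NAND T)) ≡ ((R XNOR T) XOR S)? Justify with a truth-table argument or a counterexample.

No. Counterexample: with T=0, S=0, R=1, Expression 1 = 1 but Expression 2 = 0.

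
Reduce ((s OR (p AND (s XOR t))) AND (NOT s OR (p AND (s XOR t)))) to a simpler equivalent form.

By distribution ((E OR v) AND (E OR NOT v) = E):
= (p AND (s XOR t))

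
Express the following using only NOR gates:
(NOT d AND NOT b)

(((d NOR d) NOR (d NOR d)) NOR ((b NOR b) NOR (b NOR b)))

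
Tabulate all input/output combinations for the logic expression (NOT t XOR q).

t | q | Output
--------------
0 | 0 | 1
0 | 1 | 0
1 | 0 | 0
1 | 1 | 1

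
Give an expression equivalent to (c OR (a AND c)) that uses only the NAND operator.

((c NAND c) NAND (((a NAND c) NAND (a NAND c)) NAND ((a NAND c) NAND (a NAND c))))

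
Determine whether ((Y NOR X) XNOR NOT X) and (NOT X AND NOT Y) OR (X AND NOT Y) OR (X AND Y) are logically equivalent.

Yes, they are equivalent — the two output columns agree on all 4 assignments:
X | Y | Expression 1 | Expression 2
-----------------------------------
0 | 0 | 1 | 1
0 | 1 | 0 | 0
1 | 0 | 1 | 1
1 | 1 | 1 | 1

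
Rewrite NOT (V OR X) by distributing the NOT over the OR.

NOT V AND NOT X
De Morgan's: NOT(OR of terms) = AND of negations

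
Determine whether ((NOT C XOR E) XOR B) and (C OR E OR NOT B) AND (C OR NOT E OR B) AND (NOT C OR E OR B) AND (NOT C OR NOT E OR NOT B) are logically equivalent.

Yes, they are equivalent — the two output columns agree on all 8 assignments:
C | E | B | Expression 1 | Expression 2
---------------------------------------
0 | 0 | 0 | 1 | 1
0 | 0 | 1 | 0 | 0
0 | 1 | 0 | 0 | 0
0 | 1 | 1 | 1 | 1
1 | 0 | 0 | 0 | 0
1 | 0 | 1 | 1 | 1
1 | 1 | 0 | 1 | 1
1 | 1 | 1 | 0 | 0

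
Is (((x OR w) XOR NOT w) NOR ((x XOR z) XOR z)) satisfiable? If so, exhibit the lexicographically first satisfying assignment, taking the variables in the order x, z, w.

UNSATISFIABLE - no assignment makes this expression true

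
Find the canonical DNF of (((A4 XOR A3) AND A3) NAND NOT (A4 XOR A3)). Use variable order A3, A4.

(NOT A3 AND NOT A4) OR (NOT A3 AND A4) OR (A3 AND NOT A4) OR (A3 AND A4)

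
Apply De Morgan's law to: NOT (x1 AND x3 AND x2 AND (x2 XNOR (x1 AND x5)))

NOT x1 OR NOT x3 OR NOT x2 OR NOT (x2 XNOR (x1 AND x5))
De Morgan's: NOT(AND of terms) = OR of negations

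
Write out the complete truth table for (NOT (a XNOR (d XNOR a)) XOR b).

a | d | b | Output
------------------
0 | 0 | 0 | 1
0 | 0 | 1 | 0
0 | 1 | 0 | 0
0 | 1 | 1 | 1
1 | 0 | 0 | 1
1 | 0 | 1 | 0
1 | 1 | 0 | 0
1 | 1 | 1 | 1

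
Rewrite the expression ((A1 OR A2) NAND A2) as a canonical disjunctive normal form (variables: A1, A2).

(NOT A1 AND NOT A2) OR (A1 AND NOT A2)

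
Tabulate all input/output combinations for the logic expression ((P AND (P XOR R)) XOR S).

R | S | P | Output
------------------
0 | 0 | 0 | 0
0 | 0 | 1 | 1
0 | 1 | 0 | 1
0 | 1 | 1 | 0
1 | 0 | 0 | 0
1 | 0 | 1 | 0
1 | 1 | 0 | 1
1 | 1 | 1 | 1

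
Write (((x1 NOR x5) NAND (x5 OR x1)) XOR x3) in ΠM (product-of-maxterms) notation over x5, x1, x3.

ΠM(1, 3, 5, 7) = (x5 OR x1 OR NOT x3) AND (x5 OR NOT x1 OR NOT x3) AND (NOT x5 OR x1 OR NOT x3) AND (NOT x5 OR NOT x1 OR NOT x3)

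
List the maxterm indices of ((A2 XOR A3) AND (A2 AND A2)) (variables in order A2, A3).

ΠM(0, 1, 3) = (A2 OR A3) AND (A2 OR NOT A3) AND (NOT A2 OR NOT A3)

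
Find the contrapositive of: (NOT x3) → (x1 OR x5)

Contrapositive: NOT (x1 OR x5) → x3
Note: A statement and its contrapositive are logically equivalent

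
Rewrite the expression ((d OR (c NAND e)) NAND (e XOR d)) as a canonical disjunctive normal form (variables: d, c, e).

(NOT d AND NOT c AND NOT e) OR (NOT d AND c AND NOT e) OR (NOT d AND c AND e) OR (d AND NOT c AND e) OR (d AND c AND e)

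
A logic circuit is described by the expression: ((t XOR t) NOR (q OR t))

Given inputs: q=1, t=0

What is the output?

Substituting: ((0 XOR 0) NOR (1 OR 0))
= 0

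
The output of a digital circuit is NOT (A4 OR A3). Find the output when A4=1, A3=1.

Substituting: NOT (1 OR 1)
= 0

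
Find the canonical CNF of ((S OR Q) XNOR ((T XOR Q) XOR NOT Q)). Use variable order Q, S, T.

(Q OR S OR T) AND (Q OR NOT S OR NOT T) AND (NOT Q OR S OR NOT T) AND (NOT Q OR NOT S OR NOT T)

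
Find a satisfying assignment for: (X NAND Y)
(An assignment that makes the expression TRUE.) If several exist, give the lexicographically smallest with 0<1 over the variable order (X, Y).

X=0, Y=0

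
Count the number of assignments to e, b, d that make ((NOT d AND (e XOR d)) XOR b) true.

Satisfying assignments: (0,1,0), (0,1,1), (1,0,0), (1,1,1)
Count: 4 out of 8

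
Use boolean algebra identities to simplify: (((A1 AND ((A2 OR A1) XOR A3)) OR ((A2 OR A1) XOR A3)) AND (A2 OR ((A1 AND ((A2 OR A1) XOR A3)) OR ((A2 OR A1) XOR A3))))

By absorption (E AND (E OR v) = E) then absorption (E OR (E AND v) = E):
= ((A2 OR A1) XOR A3)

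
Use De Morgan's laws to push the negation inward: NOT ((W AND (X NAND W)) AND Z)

NOT (W AND (X NAND W)) OR NOT Z
De Morgan's: NOT(AND of terms) = OR of negations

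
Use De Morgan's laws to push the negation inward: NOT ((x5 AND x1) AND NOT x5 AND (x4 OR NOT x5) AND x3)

NOT (x5 AND x1) OR x5 OR NOT (x4 OR NOT x5) OR NOT x3
De Morgan's: NOT(AND of terms) = OR of negations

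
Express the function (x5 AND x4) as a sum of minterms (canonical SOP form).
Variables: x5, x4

Σm(3) = (x5 AND x4)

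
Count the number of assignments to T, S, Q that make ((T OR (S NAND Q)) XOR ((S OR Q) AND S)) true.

Satisfying assignments: (0,0,0), (0,0,1), (0,1,1), (1,0,0), (1,0,1)
Count: 5 out of 8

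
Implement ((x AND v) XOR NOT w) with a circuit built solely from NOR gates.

((((((x NOR x) NOR (v NOR v)) NOR (w NOR w)) NOR (((x NOR x) NOR (v NOR v)) NOR (w NOR w))) NOR ((((x NOR x) NOR (v NOR v)) NOR (w NOR w)) NOR (((x NOR x) NOR (v NOR v)) NOR (w NOR w)))) NOR ((((((x NOR x) NOR (v NOR v)) NOR ((x NOR x) NOR (v NOR v))) NOR ((w NOR w) NOR (w NOR w))) NOR ((((x NOR x) NOR (v NOR v)) NOR ((x NOR x) NOR (v NOR v))) NOR ((w NOR w) NOR (w NOR w)))) NOR (((((x NOR x) NOR (v NOR v)) NOR ((x NOR x) NOR (v NOR v))) NOR ((w NOR w) NOR (w NOR w))) NOR ((((x NOR x) NOR (v NOR v)) NOR ((x NOR x) NOR (v NOR v))) NOR ((w NOR w) NOR (w NOR w))))))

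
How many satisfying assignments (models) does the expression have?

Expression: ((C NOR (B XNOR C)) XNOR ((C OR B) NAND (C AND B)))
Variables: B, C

Satisfying assignments: (1,0), (1,1)
Count: 2 out of 4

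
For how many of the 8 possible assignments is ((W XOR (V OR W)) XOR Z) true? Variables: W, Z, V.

Satisfying assignments: (0,0,1), (0,1,0), (1,1,0), (1,1,1)
Count: 4 out of 8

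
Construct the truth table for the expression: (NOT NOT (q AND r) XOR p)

p | q | r | Output
------------------
0 | 0 | 0 | 0
0 | 0 | 1 | 0
0 | 1 | 0 | 0
0 | 1 | 1 | 1
1 | 0 | 0 | 1
1 | 0 | 1 | 1
1 | 1 | 0 | 1
1 | 1 | 1 | 0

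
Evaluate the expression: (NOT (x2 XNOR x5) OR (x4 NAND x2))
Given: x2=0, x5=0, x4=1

Substituting: (NOT (0 XNOR 0) OR (1 NAND 0))
= 1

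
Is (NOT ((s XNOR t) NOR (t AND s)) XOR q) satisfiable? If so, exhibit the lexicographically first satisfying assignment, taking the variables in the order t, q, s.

t=0, q=0, s=0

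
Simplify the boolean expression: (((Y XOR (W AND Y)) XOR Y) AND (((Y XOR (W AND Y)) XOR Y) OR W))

By absorption (E AND (E OR v) = E) then XOR self-cancellation ((E XOR v) XOR v = E):
= (W AND Y)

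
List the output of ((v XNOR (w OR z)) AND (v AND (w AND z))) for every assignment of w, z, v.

w | z | v | Output
------------------
0 | 0 | 0 | 0
0 | 0 | 1 | 0
0 | 1 | 0 | 0
0 | 1 | 1 | 0
1 | 0 | 0 | 0
1 | 0 | 1 | 0
1 | 1 | 0 | 0
1 | 1 | 1 | 1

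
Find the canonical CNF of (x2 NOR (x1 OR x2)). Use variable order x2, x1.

(x2 OR NOT x1) AND (NOT x2 OR x1) AND (NOT x2 OR NOT x1)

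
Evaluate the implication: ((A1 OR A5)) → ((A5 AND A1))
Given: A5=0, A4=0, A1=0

Antecedent ((A1 OR A5)) = 0; consequent ((A5 AND A1)) = 0.
0 → 0 = 1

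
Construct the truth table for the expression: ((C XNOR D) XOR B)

C | B | D | Output
------------------
0 | 0 | 0 | 1
0 | 0 | 1 | 0
0 | 1 | 0 | 0
0 | 1 | 1 | 1
1 | 0 | 0 | 0
1 | 0 | 1 | 1
1 | 1 | 0 | 1
1 | 1 | 1 | 0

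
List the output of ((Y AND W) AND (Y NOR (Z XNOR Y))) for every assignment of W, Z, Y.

W | Z | Y | Output
------------------
0 | 0 | 0 | 0
0 | 0 | 1 | 0
0 | 1 | 0 | 0
0 | 1 | 1 | 0
1 | 0 | 0 | 0
1 | 0 | 1 | 0
1 | 1 | 0 | 0
1 | 1 | 1 | 0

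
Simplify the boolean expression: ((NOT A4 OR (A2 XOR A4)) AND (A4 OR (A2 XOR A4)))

By distribution ((E OR v) AND (E OR NOT v) = E):
= (A2 XOR A4)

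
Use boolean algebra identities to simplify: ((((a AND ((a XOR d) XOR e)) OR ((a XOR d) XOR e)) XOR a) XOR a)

By XOR self-cancellation ((E XOR v) XOR v = E) then absorption (E OR (E AND v) = E):
= ((a XOR d) XOR e)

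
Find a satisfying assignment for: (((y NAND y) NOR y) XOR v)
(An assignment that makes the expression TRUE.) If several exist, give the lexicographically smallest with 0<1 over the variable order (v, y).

v=1, y=0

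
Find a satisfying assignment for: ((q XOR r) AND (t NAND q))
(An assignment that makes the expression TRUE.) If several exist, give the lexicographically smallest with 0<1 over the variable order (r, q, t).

r=0, q=1, t=0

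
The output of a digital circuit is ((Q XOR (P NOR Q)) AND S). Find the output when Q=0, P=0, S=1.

Substituting: ((0 XOR (0 NOR 0)) AND 1)
= 1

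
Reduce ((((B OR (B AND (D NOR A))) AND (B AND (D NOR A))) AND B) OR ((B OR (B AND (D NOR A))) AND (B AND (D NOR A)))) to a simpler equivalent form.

By absorption (E OR (E AND v) = E) then absorption (E AND (E OR v) = E):
= (B AND (D NOR A))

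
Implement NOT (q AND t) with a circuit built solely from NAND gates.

(((q NAND t) NAND (q NAND t)) NAND ((q NAND t) NAND (q NAND t)))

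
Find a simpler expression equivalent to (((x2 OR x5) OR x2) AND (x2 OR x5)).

By absorption (E AND (E OR v) = E):
= (x2 OR x5)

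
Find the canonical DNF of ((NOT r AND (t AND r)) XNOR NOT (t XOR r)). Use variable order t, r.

(NOT t AND r) OR (t AND NOT r)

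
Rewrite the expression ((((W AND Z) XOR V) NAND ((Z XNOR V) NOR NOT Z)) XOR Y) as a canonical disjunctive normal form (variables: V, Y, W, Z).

(NOT V AND NOT Y AND NOT W AND NOT Z) OR (NOT V AND NOT Y AND NOT W AND Z) OR (NOT V AND NOT Y AND W AND NOT Z) OR (NOT V AND Y AND W AND Z) OR (V AND NOT Y AND NOT W AND NOT Z) OR (V AND NOT Y AND NOT W AND Z) OR (V AND NOT Y AND W AND NOT Z) OR (V AND NOT Y AND W AND Z)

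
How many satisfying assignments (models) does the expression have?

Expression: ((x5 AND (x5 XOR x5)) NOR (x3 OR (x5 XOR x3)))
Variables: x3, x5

Satisfying assignments: (0,0)
Count: 1 out of 4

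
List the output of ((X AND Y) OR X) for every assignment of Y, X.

Y | X | Output
--------------
0 | 0 | 0
0 | 1 | 1
1 | 0 | 0
1 | 1 | 1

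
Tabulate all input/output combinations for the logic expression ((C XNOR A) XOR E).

C | E | A | Output
------------------
0 | 0 | 0 | 1
0 | 0 | 1 | 0
0 | 1 | 0 | 0
0 | 1 | 1 | 1
1 | 0 | 0 | 0
1 | 0 | 1 | 1
1 | 1 | 0 | 1
1 | 1 | 1 | 0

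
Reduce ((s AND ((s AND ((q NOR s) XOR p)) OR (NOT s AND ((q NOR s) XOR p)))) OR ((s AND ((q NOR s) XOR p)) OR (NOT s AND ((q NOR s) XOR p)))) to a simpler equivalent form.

By absorption (E OR (E AND v) = E) then distribution ((E AND v) OR (E AND NOT v) = E):
= ((q NOR s) XOR p)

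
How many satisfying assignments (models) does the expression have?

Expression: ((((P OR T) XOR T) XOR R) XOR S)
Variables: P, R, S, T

Satisfying assignments: (0,0,1,0), (0,0,1,1), (0,1,0,0), (0,1,0,1), (1,0,0,0), (1,0,1,1), (1,1,0,1), (1,1,1,0)
Count: 8 out of 16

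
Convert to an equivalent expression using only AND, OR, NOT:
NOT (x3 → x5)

x3 AND NOT x5
(Negated implication: NOT(A → B) = A AND NOT B)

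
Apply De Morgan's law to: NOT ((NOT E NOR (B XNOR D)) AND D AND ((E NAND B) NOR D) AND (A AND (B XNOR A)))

NOT (NOT E NOR (B XNOR D)) OR NOT D OR NOT ((E NAND B) NOR D) OR NOT (A AND (B XNOR A))
De Morgan's: NOT(AND of terms) = OR of negations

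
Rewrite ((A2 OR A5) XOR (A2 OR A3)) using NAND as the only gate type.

((((A2 NAND A2) NAND (A5 NAND A5)) NAND (((A2 NAND A2) NAND (A5 NAND A5)) NAND ((A2 NAND A2) NAND (A3 NAND A3)))) NAND (((A2 NAND A2) NAND (A3 NAND A3)) NAND (((A2 NAND A2) NAND (A5 NAND A5)) NAND ((A2 NAND A2) NAND (A3 NAND A3)))))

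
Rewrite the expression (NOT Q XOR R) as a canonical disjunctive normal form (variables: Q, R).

(NOT Q AND NOT R) OR (Q AND R)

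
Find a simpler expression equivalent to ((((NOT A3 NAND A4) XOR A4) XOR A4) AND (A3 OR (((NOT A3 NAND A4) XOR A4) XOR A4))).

By absorption (E AND (E OR v) = E) then XOR self-cancellation ((E XOR v) XOR v = E):
= (NOT A3 NAND A4)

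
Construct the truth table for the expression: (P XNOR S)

S | P | Output
--------------
0 | 0 | 1
0 | 1 | 0
1 | 0 | 0
1 | 1 | 1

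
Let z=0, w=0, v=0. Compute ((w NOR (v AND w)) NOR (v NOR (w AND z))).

Substituting: ((0 NOR (0 AND 0)) NOR (0 NOR (0 AND 0)))
= 0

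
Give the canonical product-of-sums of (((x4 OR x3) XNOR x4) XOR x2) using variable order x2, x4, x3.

ΠM(1, 4, 6, 7) = (x2 OR x4 OR NOT x3) AND (NOT x2 OR x4 OR x3) AND (NOT x2 OR NOT x4 OR x3) AND (NOT x2 OR NOT x4 OR NOT x3)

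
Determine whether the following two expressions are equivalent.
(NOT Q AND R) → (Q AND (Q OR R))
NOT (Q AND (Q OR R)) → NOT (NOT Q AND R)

Yes, Contrapositive is always equivalent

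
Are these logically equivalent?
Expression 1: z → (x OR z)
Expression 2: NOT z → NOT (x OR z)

No, Inverse is not equivalent to original (counterexample: z=0, x=1)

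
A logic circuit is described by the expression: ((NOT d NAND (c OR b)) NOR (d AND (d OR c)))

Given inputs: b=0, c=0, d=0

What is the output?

Substituting: ((NOT 0 NAND (0 OR 0)) NOR (0 AND (0 OR 0)))
= 0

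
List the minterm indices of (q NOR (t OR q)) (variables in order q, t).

Σm(0) = (NOT q AND NOT t)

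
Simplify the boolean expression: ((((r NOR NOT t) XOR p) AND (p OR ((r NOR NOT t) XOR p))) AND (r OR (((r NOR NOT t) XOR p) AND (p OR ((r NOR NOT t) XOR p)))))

By absorption (E AND (E OR v) = E) then absorption (E AND (E OR v) = E):
= ((r NOR NOT t) XOR p)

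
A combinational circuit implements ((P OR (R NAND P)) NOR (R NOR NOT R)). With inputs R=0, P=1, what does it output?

Substituting: ((1 OR (0 NAND 1)) NOR (0 NOR NOT 0))
= 0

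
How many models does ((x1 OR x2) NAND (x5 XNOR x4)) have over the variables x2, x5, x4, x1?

Satisfying assignments: (0,0,0,0), (0,0,1,0), (0,0,1,1), (0,1,0,0), (0,1,0,1), (0,1,1,0), (1,0,1,0), (1,0,1,1), (1,1,0,0), (1,1,0,1)
Count: 10 out of 16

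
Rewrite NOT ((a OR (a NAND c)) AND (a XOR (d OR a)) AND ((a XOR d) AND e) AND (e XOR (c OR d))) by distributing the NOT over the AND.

NOT (a OR (a NAND c)) OR NOT (a XOR (d OR a)) OR NOT ((a XOR d) AND e) OR NOT (e XOR (c OR d))
De Morgan's: NOT(AND of terms) = OR of negations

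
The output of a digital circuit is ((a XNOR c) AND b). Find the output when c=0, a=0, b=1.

Substituting: ((0 XNOR 0) AND 1)
= 1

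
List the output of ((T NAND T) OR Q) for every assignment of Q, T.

Q | T | Output
--------------
0 | 0 | 1
0 | 1 | 0
1 | 0 | 1
1 | 1 | 1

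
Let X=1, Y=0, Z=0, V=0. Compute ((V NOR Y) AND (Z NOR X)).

Substituting: ((0 NOR 0) AND (0 NOR 1))
= 0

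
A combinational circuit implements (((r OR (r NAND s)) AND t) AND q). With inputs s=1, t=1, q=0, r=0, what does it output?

Substituting: (((0 OR (0 NAND 1)) AND 1) AND 0)
= 0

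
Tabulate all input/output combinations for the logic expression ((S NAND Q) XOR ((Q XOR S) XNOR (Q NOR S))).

Q | S | Output
--------------
0 | 0 | 1
0 | 1 | 1
1 | 0 | 1
1 | 1 | 1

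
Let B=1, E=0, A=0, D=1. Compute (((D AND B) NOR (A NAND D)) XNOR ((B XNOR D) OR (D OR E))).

Substituting: (((1 AND 1) NOR (0 NAND 1)) XNOR ((1 XNOR 1) OR (1 OR 0)))
= 0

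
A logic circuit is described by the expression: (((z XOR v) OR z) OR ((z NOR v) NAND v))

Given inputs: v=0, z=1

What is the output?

Substituting: (((1 XOR 0) OR 1) OR ((1 NOR 0) NAND 0))
= 1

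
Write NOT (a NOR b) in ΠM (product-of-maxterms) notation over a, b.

ΠM(0) = (a OR b)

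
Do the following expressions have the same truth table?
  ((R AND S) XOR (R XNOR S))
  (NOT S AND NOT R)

Yes, they are equivalent — the two output columns agree on all 4 assignments:
S | R | Expression 1 | Expression 2
-----------------------------------
0 | 0 | 1 | 1
0 | 1 | 0 | 0
1 | 0 | 0 | 0
1 | 1 | 0 | 0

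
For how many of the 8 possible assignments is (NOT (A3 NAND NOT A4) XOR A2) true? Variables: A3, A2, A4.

Satisfying assignments: (0,1,0), (0,1,1), (1,0,0), (1,1,1)
Count: 4 out of 8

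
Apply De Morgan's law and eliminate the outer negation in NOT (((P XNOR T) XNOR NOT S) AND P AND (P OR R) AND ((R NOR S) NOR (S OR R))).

NOT ((P XNOR T) XNOR NOT S) OR NOT P OR NOT (P OR R) OR NOT ((R NOR S) NOR (S OR R))
De Morgan's: NOT(AND of terms) = OR of negations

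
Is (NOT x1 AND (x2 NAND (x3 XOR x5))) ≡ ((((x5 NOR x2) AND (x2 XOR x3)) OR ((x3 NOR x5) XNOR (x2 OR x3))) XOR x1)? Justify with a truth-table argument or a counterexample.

No. Counterexample: with x2=0, x1=0, x5=0, x3=0, Expression 1 = 1 but Expression 2 = 0.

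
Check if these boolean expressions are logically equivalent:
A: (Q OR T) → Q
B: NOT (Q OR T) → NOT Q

No, Inverse is not equivalent to original (counterexample: Q=0, T=1)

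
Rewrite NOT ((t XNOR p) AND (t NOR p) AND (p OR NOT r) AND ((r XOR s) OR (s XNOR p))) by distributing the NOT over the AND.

NOT (t XNOR p) OR NOT (t NOR p) OR NOT (p OR NOT r) OR NOT ((r XOR s) OR (s XNOR p))
De Morgan's: NOT(AND of terms) = OR of negations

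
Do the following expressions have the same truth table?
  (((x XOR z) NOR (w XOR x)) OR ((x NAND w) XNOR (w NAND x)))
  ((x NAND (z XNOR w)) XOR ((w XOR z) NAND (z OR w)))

No. Counterexample: with x=0, w=0, z=0, Expression 1 = 1 but Expression 2 = 0.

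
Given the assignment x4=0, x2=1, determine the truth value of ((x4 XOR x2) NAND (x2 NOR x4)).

Substituting: ((0 XOR 1) NAND (1 NOR 0))
= 1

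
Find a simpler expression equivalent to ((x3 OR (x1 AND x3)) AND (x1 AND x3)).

By absorption (E AND (E OR v) = E):
= (x1 AND x3)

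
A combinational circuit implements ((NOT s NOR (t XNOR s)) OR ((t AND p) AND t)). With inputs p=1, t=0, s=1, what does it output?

Substituting: ((NOT 1 NOR (0 XNOR 1)) OR ((0 AND 1) AND 0))
= 1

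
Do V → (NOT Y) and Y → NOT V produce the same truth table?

Yes, Contrapositive is always equivalent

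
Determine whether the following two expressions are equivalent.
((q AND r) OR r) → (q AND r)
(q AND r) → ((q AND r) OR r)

No, Converse is not equivalent to original (counterexample: q=0, r=1)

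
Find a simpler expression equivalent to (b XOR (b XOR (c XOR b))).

By XOR self-cancellation ((E XOR v) XOR v = E):
= (c XOR b)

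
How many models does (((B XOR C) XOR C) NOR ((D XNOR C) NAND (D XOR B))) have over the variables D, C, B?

Satisfying assignments: (1,1,0)
Count: 1 out of 8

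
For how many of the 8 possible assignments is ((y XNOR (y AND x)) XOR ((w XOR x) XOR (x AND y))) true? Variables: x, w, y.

Satisfying assignments: (0,0,0), (0,1,1), (1,0,1), (1,1,0)
Count: 4 out of 8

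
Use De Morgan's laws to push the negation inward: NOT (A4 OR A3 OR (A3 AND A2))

NOT A4 AND NOT A3 AND NOT (A3 AND A2)
De Morgan's: NOT(OR of terms) = AND of negations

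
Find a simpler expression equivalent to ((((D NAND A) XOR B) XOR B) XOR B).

By XOR self-cancellation ((E XOR v) XOR v = E):
= ((D NAND A) XOR B)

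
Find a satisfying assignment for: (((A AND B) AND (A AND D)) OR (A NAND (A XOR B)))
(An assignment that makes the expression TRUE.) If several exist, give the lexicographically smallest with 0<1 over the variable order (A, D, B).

A=0, D=0, B=0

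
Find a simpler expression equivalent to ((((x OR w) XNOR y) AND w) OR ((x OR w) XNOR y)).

By absorption (E OR (E AND v) = E):
= ((x OR w) XNOR y)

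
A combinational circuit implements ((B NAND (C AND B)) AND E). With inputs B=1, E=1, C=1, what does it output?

Substituting: ((1 NAND (1 AND 1)) AND 1)
= 0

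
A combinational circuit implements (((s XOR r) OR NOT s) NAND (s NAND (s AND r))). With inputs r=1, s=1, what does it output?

Substituting: (((1 XOR 1) OR NOT 1) NAND (1 NAND (1 AND 1)))
= 1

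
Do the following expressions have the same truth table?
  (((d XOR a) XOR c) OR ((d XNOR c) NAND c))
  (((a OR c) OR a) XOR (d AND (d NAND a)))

No. Counterexample: with d=0, a=0, c=0, Expression 1 = 1 but Expression 2 = 0.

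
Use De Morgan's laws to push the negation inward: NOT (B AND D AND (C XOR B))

NOT B OR NOT D OR NOT (C XOR B)
De Morgan's: NOT(AND of terms) = OR of negations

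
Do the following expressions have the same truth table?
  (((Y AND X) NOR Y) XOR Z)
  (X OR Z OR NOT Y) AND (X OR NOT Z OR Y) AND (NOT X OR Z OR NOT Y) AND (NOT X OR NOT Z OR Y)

Yes, they are equivalent — the two output columns agree on all 8 assignments:
X | Z | Y | Expression 1 | Expression 2
---------------------------------------
0 | 0 | 0 | 1 | 1
0 | 0 | 1 | 0 | 0
0 | 1 | 0 | 0 | 0
0 | 1 | 1 | 1 | 1
1 | 0 | 0 | 1 | 1
1 | 0 | 1 | 0 | 0
1 | 1 | 0 | 0 | 0
1 | 1 | 1 | 1 | 1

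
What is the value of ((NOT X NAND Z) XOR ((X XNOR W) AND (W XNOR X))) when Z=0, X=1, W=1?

Substituting: ((NOT 1 NAND 0) XOR ((1 XNOR 1) AND (1 XNOR 1)))
= 0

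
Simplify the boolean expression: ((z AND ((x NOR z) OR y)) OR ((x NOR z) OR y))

By absorption (E OR (E AND v) = E):
= ((x NOR z) OR y)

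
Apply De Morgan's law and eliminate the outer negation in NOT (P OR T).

NOT P AND NOT T
De Morgan's: NOT(OR of terms) = AND of negations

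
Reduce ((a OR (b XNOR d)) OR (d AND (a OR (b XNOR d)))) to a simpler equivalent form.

By absorption (E OR (E AND v) = E):
= (a OR (b XNOR d))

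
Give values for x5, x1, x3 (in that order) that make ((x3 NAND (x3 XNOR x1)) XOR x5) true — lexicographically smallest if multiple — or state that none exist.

x5=0, x1=0, x3=0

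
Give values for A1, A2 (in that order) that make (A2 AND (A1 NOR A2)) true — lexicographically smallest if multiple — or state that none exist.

UNSATISFIABLE - no assignment makes this expression true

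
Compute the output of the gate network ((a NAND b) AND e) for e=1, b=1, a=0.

Substituting: ((0 NAND 1) AND 1)
= 1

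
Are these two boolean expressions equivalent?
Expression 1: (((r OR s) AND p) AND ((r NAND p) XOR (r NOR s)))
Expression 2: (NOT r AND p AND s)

Yes, they are equivalent — the two output columns agree on all 8 assignments:
r | p | s | Expression 1 | Expression 2
---------------------------------------
0 | 0 | 0 | 0 | 0
0 | 0 | 1 | 0 | 0
0 | 1 | 0 | 0 | 0
0 | 1 | 1 | 1 | 1
1 | 0 | 0 | 0 | 0
1 | 0 | 1 | 0 | 0
1 | 1 | 0 | 0 | 0
1 | 1 | 1 | 0 | 0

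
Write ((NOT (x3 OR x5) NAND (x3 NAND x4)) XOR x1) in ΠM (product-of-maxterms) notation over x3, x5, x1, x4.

ΠM(0, 1, 6, 7, 10, 11, 14, 15) = (x3 OR x5 OR x1 OR x4) AND (x3 OR x5 OR x1 OR NOT x4) AND (x3 OR NOT x5 OR NOT x1 OR x4) AND (x3 OR NOT x5 OR NOT x1 OR NOT x4) AND (NOT x3 OR x5 OR NOT x1 OR x4) AND (NOT x3 OR x5 OR NOT x1 OR NOT x4) AND (NOT x3 OR NOT x5 OR NOT x1 OR x4) AND (NOT x3 OR NOT x5 OR NOT x1 OR NOT x4)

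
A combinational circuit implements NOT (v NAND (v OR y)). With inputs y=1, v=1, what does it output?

Substituting: NOT (1 NAND (1 OR 1))
= 1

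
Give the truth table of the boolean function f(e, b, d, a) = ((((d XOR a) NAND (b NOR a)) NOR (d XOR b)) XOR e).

e | b | d | a | Output
----------------------
0 | 0 | 0 | 0 | 0
0 | 0 | 0 | 1 | 0
0 | 0 | 1 | 0 | 0
0 | 0 | 1 | 1 | 0
0 | 1 | 0 | 0 | 0
0 | 1 | 0 | 1 | 0
0 | 1 | 1 | 0 | 0
0 | 1 | 1 | 1 | 0
1 | 0 | 0 | 0 | 1
1 | 0 | 0 | 1 | 1
1 | 0 | 1 | 0 | 1
1 | 0 | 1 | 1 | 1
1 | 1 | 0 | 0 | 1
1 | 1 | 0 | 1 | 1
1 | 1 | 1 | 0 | 1
1 | 1 | 1 | 1 | 1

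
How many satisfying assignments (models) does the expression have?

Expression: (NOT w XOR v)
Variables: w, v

Satisfying assignments: (0,0), (1,1)
Count: 2 out of 4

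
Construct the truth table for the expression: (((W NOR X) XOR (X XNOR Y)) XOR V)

Y | V | X | W | Output
----------------------
0 | 0 | 0 | 0 | 0
0 | 0 | 0 | 1 | 1
0 | 0 | 1 | 0 | 0
0 | 0 | 1 | 1 | 0
0 | 1 | 0 | 0 | 1
0 | 1 | 0 | 1 | 0
0 | 1 | 1 | 0 | 1
0 | 1 | 1 | 1 | 1
1 | 0 | 0 | 0 | 1
1 | 0 | 0 | 1 | 0
1 | 0 | 1 | 0 | 1
1 | 0 | 1 | 1 | 1
1 | 1 | 0 | 0 | 0
1 | 1 | 0 | 1 | 1
1 | 1 | 1 | 0 | 0
1 | 1 | 1 | 1 | 0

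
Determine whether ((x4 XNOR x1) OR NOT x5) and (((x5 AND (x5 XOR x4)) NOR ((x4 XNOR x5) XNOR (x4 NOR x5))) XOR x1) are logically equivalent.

No. Counterexample: with x4=0, x5=0, x1=0, Expression 1 = 1 but Expression 2 = 0.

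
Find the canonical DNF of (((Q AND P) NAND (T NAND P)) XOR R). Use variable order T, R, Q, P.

(NOT T AND NOT R AND NOT Q AND NOT P) OR (NOT T AND NOT R AND NOT Q AND P) OR (NOT T AND NOT R AND Q AND NOT P) OR (NOT T AND R AND Q AND P) OR (T AND NOT R AND NOT Q AND NOT P) OR (T AND NOT R AND NOT Q AND P) OR (T AND NOT R AND Q AND NOT P) OR (T AND NOT R AND Q AND P)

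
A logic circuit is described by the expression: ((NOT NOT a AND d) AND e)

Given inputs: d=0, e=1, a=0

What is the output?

Substituting: ((NOT NOT 0 AND 0) AND 1)
= 0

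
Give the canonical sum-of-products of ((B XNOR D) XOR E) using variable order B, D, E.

Σm(0, 3, 5, 6) = (NOT B AND NOT D AND NOT E) OR (NOT B AND D AND E) OR (B AND NOT D AND E) OR (B AND D AND NOT E)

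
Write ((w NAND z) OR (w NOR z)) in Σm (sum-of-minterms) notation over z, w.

Σm(0, 1, 2) = (NOT z AND NOT w) OR (NOT z AND w) OR (z AND NOT w)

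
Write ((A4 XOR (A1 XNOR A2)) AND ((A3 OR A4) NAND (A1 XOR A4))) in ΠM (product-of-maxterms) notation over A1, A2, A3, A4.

ΠM(1, 3, 4, 5, 6, 7, 8, 10, 13, 14, 15) = (A1 OR A2 OR A3 OR NOT A4) AND (A1 OR A2 OR NOT A3 OR NOT A4) AND (A1 OR NOT A2 OR A3 OR A4) AND (A1 OR NOT A2 OR A3 OR NOT A4) AND (A1 OR NOT A2 OR NOT A3 OR A4) AND (A1 OR NOT A2 OR NOT A3 OR NOT A4) AND (NOT A1 OR A2 OR A3 OR A4) AND (NOT A1 OR A2 OR NOT A3 OR A4) AND (NOT A1 OR NOT A2 OR A3 OR NOT A4) AND (NOT A1 OR NOT A2 OR NOT A3 OR A4) AND (NOT A1 OR NOT A2 OR NOT A3 OR NOT A4)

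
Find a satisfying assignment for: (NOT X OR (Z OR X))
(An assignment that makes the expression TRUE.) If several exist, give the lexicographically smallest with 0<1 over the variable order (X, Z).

X=0, Z=0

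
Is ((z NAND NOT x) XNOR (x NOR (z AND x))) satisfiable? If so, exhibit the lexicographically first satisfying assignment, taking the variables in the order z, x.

z=0, x=0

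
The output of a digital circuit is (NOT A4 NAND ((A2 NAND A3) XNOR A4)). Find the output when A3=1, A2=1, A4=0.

Substituting: (NOT 0 NAND ((1 NAND 1) XNOR 0))
= 0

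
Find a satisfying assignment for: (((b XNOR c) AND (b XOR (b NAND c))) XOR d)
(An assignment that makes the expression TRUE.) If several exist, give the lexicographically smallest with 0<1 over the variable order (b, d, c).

b=0, d=0, c=0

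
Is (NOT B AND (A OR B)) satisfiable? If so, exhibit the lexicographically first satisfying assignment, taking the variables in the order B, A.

B=0, A=1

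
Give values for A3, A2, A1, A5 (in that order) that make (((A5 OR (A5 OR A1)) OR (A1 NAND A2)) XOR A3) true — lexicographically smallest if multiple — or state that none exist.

A3=0, A2=0, A1=0, A5=0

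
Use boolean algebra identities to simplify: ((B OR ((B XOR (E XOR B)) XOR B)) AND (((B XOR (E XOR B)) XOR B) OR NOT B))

By distribution ((E OR v) AND (E OR NOT v) = E) then XOR self-cancellation ((E XOR v) XOR v = E):
= (E XOR B)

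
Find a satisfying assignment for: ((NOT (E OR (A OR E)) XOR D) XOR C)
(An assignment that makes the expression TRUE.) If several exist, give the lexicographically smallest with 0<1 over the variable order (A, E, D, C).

A=0, E=0, D=0, C=0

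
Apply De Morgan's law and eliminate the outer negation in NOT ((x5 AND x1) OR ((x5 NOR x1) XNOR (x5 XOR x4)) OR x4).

NOT (x5 AND x1) AND NOT ((x5 NOR x1) XNOR (x5 XOR x4)) AND NOT x4
De Morgan's: NOT(OR of terms) = AND of negations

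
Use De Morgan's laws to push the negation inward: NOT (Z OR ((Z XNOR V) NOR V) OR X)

NOT Z AND NOT ((Z XNOR V) NOR V) AND NOT X
De Morgan's: NOT(OR of terms) = AND of negations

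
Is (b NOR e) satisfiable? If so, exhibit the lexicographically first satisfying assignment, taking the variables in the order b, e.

b=0, e=0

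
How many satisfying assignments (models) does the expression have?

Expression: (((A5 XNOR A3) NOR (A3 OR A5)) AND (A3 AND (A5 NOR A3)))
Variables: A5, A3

No assignment satisfies the expression.
Count: 0 out of 4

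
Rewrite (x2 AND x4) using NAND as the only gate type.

((x2 NAND x4) NAND (x2 NAND x4))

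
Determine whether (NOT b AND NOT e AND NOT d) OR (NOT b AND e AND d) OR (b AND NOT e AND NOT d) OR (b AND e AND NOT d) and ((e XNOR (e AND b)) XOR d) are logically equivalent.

Yes, they are equivalent — the two output columns agree on all 8 assignments:
b | e | d | Expression 1 | Expression 2
---------------------------------------
0 | 0 | 0 | 1 | 1
0 | 0 | 1 | 0 | 0
0 | 1 | 0 | 0 | 0
0 | 1 | 1 | 1 | 1
1 | 0 | 0 | 1 | 1
1 | 0 | 1 | 0 | 0
1 | 1 | 0 | 1 | 1
1 | 1 | 1 | 0 | 0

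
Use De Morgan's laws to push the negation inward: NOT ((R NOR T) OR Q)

NOT (R NOR T) AND NOT Q
De Morgan's: NOT(OR of terms) = AND of negations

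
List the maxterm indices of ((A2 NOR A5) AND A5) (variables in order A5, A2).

ΠM(0, 1, 2, 3) = (A5 OR A2) AND (A5 OR NOT A2) AND (NOT A5 OR A2) AND (NOT A5 OR NOT A2)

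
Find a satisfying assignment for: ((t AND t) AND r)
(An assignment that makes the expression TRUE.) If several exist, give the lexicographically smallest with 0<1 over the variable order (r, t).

r=1, t=1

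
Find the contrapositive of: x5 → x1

Contrapositive: NOT x1 → NOT x5
Note: A statement and its contrapositive are logically equivalent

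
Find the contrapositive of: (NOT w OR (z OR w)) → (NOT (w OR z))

Contrapositive: (w OR z) → NOT (NOT w OR (z OR w))
Note: A statement and its contrapositive are logically equivalent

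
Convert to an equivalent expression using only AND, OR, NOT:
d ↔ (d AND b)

(d AND (d AND b)) OR (NOT d AND NOT (d AND b))
(Biconditional = both true or both false)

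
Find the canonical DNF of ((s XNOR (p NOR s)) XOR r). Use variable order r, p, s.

(NOT r AND p AND NOT s) OR (r AND NOT p AND NOT s) OR (r AND NOT p AND s) OR (r AND p AND s)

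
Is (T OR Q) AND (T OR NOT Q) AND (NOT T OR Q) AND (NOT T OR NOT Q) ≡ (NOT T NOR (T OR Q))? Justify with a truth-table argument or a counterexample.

Yes, they are equivalent — the two output columns agree on all 4 assignments:
T | Q | Expression 1 | Expression 2
-----------------------------------
0 | 0 | 0 | 0
0 | 1 | 0 | 0
1 | 0 | 0 | 0
1 | 1 | 0 | 0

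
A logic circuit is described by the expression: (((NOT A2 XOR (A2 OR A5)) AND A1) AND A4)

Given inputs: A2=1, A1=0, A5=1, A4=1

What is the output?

Substituting: (((NOT 1 XOR (1 OR 1)) AND 0) AND 1)
= 0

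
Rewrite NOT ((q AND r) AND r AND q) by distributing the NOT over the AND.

NOT (q AND r) OR NOT r OR NOT q
De Morgan's: NOT(AND of terms) = OR of negations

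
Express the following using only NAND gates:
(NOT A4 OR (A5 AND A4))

(((A4 NAND A4) NAND (A4 NAND A4)) NAND (((A5 NAND A4) NAND (A5 NAND A4)) NAND ((A5 NAND A4) NAND (A5 NAND A4))))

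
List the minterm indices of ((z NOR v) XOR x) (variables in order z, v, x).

Σm(0, 3, 5, 7) = (NOT z AND NOT v AND NOT x) OR (NOT z AND v AND x) OR (z AND NOT v AND x) OR (z AND v AND x)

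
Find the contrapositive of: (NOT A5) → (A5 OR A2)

Contrapositive: NOT (A5 OR A2) → A5
Note: A statement and its contrapositive are logically equivalent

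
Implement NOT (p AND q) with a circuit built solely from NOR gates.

(((p NOR p) NOR (q NOR q)) NOR ((p NOR p) NOR (q NOR q)))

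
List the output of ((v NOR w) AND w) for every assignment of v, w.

v | w | Output
--------------
0 | 0 | 0
0 | 1 | 0
1 | 0 | 0
1 | 1 | 0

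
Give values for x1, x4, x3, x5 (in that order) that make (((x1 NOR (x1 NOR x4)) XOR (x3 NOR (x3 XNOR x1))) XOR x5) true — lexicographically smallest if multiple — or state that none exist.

x1=0, x4=0, x3=0, x5=1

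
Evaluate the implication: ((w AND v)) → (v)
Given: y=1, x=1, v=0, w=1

Antecedent ((w AND v)) = 0; consequent (v) = 0.
0 → 0 = 1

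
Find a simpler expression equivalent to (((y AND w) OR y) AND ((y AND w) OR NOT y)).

By distribution ((E OR v) AND (E OR NOT v) = E):
= (y AND w)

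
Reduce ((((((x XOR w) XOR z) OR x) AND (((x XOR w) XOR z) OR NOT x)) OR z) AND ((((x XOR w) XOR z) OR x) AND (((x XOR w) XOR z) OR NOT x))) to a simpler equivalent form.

By absorption (E AND (E OR v) = E) then distribution ((E OR v) AND (E OR NOT v) = E):
= ((x XOR w) XOR z)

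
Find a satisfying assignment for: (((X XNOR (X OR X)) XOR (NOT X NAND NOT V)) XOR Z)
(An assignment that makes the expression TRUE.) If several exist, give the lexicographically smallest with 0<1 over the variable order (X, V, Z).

X=0, V=0, Z=0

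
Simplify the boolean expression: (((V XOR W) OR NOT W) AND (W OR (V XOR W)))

By distribution ((E OR v) AND (E OR NOT v) = E):
= (V XOR W)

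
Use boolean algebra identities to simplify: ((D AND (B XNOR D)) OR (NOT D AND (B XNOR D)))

By distribution ((E AND v) OR (E AND NOT v) = E):
= (B XNOR D)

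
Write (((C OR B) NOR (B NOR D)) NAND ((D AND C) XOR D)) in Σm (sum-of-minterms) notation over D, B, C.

Σm(0, 1, 2, 3, 5, 6, 7) = (NOT D AND NOT B AND NOT C) OR (NOT D AND NOT B AND C) OR (NOT D AND B AND NOT C) OR (NOT D AND B AND C) OR (D AND NOT B AND C) OR (D AND B AND NOT C) OR (D AND B AND C)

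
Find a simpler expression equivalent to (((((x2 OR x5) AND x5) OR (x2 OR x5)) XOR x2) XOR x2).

By XOR self-cancellation ((E XOR v) XOR v = E) then absorption (E OR (E AND v) = E):
= (x2 OR x5)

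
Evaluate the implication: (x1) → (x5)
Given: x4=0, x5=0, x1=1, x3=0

Antecedent (x1) = 1; consequent (x5) = 0.
1 → 0 = 0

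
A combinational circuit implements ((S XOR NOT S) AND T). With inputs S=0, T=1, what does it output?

Substituting: ((0 XOR NOT 0) AND 1)
= 1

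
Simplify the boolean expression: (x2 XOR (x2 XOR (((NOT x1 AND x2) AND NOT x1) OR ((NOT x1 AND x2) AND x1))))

By XOR self-cancellation ((E XOR v) XOR v = E) then distribution ((E AND v) OR (E AND NOT v) = E):
= (NOT x1 AND x2)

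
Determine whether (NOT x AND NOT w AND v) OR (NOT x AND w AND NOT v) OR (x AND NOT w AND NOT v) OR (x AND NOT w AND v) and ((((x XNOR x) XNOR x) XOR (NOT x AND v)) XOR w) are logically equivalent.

Yes, they are equivalent — the two output columns agree on all 8 assignments:
x | w | v | Expression 1 | Expression 2
---------------------------------------
0 | 0 | 0 | 0 | 0
0 | 0 | 1 | 1 | 1
0 | 1 | 0 | 1 | 1
0 | 1 | 1 | 0 | 0
1 | 0 | 0 | 1 | 1
1 | 0 | 1 | 1 | 1
1 | 1 | 0 | 0 | 0
1 | 1 | 1 | 0 | 0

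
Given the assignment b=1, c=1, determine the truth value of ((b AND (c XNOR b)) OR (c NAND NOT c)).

Substituting: ((1 AND (1 XNOR 1)) OR (1 NAND NOT 1))
= 1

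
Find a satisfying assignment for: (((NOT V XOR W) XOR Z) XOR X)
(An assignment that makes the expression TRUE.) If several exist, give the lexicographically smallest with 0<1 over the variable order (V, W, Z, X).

V=0, W=0, Z=0, X=0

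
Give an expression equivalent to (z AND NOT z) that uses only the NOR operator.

((z NOR z) NOR ((z NOR z) NOR (z NOR z)))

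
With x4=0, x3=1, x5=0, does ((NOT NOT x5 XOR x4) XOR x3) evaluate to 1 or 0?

Substituting: ((NOT NOT 0 XOR 0) XOR 1)
= 1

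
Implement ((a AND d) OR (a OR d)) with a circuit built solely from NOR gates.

((((a NOR a) NOR (d NOR d)) NOR ((a NOR d) NOR (a NOR d))) NOR (((a NOR a) NOR (d NOR d)) NOR ((a NOR d) NOR (a NOR d))))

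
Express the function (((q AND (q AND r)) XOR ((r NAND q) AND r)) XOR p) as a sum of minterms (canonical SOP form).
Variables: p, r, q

Σm(2, 3, 4, 5) = (NOT p AND r AND NOT q) OR (NOT p AND r AND q) OR (p AND NOT r AND NOT q) OR (p AND NOT r AND q)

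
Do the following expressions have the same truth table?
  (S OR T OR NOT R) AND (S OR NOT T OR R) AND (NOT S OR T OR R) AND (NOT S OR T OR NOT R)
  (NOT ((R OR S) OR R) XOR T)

Yes, they are equivalent — the two output columns agree on all 8 assignments:
S | T | R | Expression 1 | Expression 2
---------------------------------------
0 | 0 | 0 | 1 | 1
0 | 0 | 1 | 0 | 0
0 | 1 | 0 | 0 | 0
0 | 1 | 1 | 1 | 1
1 | 0 | 0 | 0 | 0
1 | 0 | 1 | 0 | 0
1 | 1 | 0 | 1 | 1
1 | 1 | 1 | 1 | 1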